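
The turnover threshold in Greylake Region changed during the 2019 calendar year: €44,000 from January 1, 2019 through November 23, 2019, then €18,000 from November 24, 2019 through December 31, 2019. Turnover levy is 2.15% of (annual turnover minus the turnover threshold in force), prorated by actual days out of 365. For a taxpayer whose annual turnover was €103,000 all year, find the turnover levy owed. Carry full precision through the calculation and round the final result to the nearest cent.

€1,326.70

January 1 – November 23, 2019: 327 days, exemption €44,000 → (€103,000 − €44,000) × 2.15% × 327/365 = €1,136.4370
November 24 – December 31, 2019: 38 days, exemption €18,000 → (€103,000 − €18,000) × 2.15% × 38/365 = €190.2603
Total = €1,326.6973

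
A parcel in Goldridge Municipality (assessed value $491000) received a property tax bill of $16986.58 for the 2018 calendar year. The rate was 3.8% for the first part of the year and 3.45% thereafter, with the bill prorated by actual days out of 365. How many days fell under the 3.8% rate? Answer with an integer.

Let d = days at the first rate; then 365 − d days at the second rate.
$491000 × [3.8%·d + 3.45%·(365−d)] / 365 = $16986.58
Solving gives d = 10, so the new rate took effect on 11 January 2018.

10 days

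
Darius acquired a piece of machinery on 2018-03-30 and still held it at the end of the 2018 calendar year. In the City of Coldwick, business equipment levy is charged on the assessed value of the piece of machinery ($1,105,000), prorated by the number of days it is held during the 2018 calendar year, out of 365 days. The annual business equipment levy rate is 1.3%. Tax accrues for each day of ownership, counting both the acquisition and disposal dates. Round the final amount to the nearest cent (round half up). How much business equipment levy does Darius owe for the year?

Days held (2018-03-30 to 2018-12-31): 277 out of 365
Tax = $1,105,000 × 1.3% × 277/365 = $10,901.6575

$10,901.66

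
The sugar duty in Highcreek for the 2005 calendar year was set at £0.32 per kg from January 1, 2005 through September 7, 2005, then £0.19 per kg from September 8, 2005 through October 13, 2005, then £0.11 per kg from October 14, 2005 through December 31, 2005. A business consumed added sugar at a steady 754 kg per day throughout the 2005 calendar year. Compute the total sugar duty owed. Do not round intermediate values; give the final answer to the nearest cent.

January 1 – September 7, 2005: 250 days × 754 kg/day = 188,500 kg at £0.32/kg → £60,320.00
September 8 – October 13, 2005: 36 days × 754 kg/day = 27,144 kg at £0.19/kg → £5,157.36
October 14 – December 31, 2005: 79 days × 754 kg/day = 59,566 kg at £0.11/kg → £6,552.26

£72,029.62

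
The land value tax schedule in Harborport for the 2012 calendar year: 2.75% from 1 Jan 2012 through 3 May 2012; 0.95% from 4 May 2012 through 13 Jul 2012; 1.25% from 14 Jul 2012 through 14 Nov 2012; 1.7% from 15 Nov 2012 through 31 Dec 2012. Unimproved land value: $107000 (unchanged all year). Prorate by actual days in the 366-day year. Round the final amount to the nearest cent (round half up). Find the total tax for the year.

$1880.83

1 Jan – 3 May 2012: 124 days at 2.75% → $107000 × 2.75% × 124/366 = $996.9126
4 May – 13 Jul 2012: 71 days at 0.95% → $107000 × 0.95% × 71/366 = $197.1899
14 Jul – 14 Nov 2012: 124 days at 1.25% → $107000 × 1.25% × 124/366 = $453.1421
15 Nov – 31 Dec 2012: 47 days at 1.7% → $107000 × 1.7% × 47/366 = $233.5874
Total = $1880.8320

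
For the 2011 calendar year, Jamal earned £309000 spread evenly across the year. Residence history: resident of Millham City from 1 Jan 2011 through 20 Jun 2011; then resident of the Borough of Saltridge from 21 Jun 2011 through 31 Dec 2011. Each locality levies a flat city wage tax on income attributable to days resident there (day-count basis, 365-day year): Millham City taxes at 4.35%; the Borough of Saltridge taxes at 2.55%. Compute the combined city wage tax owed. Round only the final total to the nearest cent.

£10485.26

Millham City, 1 Jan – 20 Jun 2011: 171 days → £309000 × 4.35% × 171/365 = £6297.2507
The Borough of Saltridge, 21 Jun – 31 Dec 2011: 194 days → £309000 × 2.55% × 194/365 = £4188.0082
Total = £10485.2589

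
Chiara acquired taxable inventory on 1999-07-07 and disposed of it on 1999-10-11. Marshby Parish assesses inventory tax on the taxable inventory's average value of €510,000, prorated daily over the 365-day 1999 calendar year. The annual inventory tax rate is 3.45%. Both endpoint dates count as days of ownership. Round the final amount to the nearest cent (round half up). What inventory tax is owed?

Days held (1999-07-07 to 1999-10-11): 97 out of 365
Tax = €510,000 × 3.45% × 97/365 = €4,675.9315

€4,675.93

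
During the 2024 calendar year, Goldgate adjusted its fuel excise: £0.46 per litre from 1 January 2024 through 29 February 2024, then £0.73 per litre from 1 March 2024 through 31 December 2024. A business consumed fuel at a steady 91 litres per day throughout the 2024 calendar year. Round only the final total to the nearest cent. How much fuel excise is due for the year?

1 January – 29 February 2024: 60 days × 91 litres/day = 5,460 litres at £0.46/litre → £2,511.60
1 March – 31 December 2024: 306 days × 91 litres/day = 27,846 litres at £0.73/litre → £20,327.58

£22,839.18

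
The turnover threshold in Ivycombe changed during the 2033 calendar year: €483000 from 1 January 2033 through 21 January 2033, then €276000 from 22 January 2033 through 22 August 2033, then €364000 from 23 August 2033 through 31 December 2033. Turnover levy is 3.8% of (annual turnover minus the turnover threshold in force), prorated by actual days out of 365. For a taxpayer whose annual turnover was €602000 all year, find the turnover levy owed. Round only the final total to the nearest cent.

€10735.26

1 January – 21 January 2033: 21 days, exemption €483000 → (€602000 − €483000) × 3.8% × 21/365 = €260.1699
22 January – 22 August 2033: 213 days, exemption €276000 → (€602000 − €276000) × 3.8% × 213/365 = €7229.1616
23 August – 31 December 2033: 131 days, exemption €364000 → (€602000 − €364000) × 3.8% × 131/365 = €3245.9288
Total = €10735.2603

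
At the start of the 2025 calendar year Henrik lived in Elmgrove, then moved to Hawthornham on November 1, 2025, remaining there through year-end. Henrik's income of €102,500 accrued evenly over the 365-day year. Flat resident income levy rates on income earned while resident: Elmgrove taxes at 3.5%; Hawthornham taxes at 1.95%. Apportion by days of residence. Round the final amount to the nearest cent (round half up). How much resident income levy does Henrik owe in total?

Elmgrove, January 1 – October 31, 2025: 304 days → €102,500 × 3.5% × 304/365 = €2,987.9452
Hawthornham, November 1 – December 31, 2025: 61 days → €102,500 × 1.95% × 61/365 = €334.0377
Total = €3,321.9829

€3,321.98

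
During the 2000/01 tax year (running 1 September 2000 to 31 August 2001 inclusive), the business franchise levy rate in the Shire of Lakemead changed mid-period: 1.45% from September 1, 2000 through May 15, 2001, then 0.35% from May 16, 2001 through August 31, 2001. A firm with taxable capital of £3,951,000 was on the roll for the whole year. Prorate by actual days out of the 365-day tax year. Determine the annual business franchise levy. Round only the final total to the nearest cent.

September 1, 2000 – May 15, 2001: 257 days at 1.45% → £3,951,000 × 1.45% × 257/365 = £40,338.0863
May 16 – August 31, 2001: 108 days at 0.35% → £3,951,000 × 0.35% × 108/365 = £4,091.7205
Total = £44,429.8068

£44,429.81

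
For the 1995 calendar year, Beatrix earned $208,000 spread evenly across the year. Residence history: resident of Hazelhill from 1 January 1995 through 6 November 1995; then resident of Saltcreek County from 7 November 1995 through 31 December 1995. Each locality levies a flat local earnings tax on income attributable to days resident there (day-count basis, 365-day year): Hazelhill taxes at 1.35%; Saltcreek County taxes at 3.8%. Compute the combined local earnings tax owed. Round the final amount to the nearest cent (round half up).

$3,575.89

Hazelhill, 1 January – 6 November 1995: 310 days → $208,000 × 1.35% × 310/365 = $2,384.8767
Saltcreek County, 7 November – 31 December 1995: 55 days → $208,000 × 3.8% × 55/365 = $1,191.0137
Total = $3,575.8904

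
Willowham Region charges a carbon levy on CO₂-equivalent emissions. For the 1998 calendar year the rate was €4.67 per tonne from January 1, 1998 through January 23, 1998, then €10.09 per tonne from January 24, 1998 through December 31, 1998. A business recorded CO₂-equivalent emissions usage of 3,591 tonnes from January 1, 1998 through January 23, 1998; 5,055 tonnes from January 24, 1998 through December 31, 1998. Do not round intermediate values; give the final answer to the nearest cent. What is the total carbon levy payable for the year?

€67,774.92

January 1 – January 23, 1998: 3,591 tonnes at €4.67/tonne → €16,769.97
January 24 – December 31, 1998: 5,055 tonnes at €10.09/tonne → €51,004.95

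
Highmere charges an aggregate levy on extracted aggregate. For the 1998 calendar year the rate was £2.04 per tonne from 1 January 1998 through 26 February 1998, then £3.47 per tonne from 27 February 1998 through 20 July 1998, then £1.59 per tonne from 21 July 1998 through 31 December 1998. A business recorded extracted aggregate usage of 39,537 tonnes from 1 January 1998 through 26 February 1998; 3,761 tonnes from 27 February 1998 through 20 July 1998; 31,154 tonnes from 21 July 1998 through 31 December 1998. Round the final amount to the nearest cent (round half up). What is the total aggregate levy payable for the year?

1 January – 26 February 1998: 39,537 tonnes at £2.04/tonne → £80,655.48
27 February – 20 July 1998: 3,761 tonnes at £3.47/tonne → £13,050.67
21 July – 31 December 1998: 31,154 tonnes at £1.59/tonne → £49,534.86

£143,241.01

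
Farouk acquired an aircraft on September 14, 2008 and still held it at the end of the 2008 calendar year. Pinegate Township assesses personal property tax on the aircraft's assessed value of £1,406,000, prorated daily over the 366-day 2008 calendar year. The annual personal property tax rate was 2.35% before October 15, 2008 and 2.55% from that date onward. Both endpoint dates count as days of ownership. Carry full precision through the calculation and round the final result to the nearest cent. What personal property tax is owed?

£10,439.36

September 14 – October 14, 2008: 31 days at 2.35% → £1,406,000 × 2.35% × 31/366 = £2,798.5546
October 15 – December 31, 2008: 78 days at 2.55% → £1,406,000 × 2.55% × 78/366 = £7,640.8033
Total = £10,439.3579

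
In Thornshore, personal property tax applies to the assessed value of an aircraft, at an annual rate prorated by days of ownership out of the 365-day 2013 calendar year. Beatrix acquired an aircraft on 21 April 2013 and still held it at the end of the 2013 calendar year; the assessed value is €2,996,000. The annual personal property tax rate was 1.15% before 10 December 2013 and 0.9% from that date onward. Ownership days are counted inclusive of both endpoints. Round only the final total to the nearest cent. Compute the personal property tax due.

21 April – 9 December 2013: 233 days at 1.15% → €2,996,000 × 1.15% × 233/365 = €21,993.9233
10 December – 31 December 2013: 22 days at 0.9% → €2,996,000 × 0.9% × 22/365 = €1,625.2274
Total = €23,619.1507

€23,619.15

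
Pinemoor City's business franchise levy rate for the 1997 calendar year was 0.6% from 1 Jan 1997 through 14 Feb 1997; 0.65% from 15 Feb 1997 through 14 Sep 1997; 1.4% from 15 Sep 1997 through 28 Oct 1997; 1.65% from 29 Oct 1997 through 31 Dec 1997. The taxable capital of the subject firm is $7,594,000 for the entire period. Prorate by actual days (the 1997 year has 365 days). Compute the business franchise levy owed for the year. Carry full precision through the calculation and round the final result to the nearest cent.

1 Jan – 14 Feb 1997: 45 days at 0.6% → $7,594,000 × 0.6% × 45/365 = $5,617.4795
15 Feb – 14 Sep 1997: 212 days at 0.65% → $7,594,000 × 0.65% × 212/365 = $28,669.9507
15 Sep – 28 Oct 1997: 44 days at 1.4% → $7,594,000 × 1.4% × 44/365 = $12,816.1753
29 Oct – 31 Dec 1997: 64 days at 1.65% → $7,594,000 × 1.65% × 64/365 = $21,970.5863
Total = $69,074.1918

$69,074.19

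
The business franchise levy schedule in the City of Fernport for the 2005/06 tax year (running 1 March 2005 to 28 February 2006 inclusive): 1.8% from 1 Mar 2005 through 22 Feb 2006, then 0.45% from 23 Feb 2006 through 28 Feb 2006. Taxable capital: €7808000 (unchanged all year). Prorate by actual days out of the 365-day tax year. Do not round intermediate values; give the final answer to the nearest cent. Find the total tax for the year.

1 Mar 2005 – 22 Feb 2006: 359 days at 1.8% → €7808000 × 1.8% × 359/365 = €138233.6877
23 Feb – 28 Feb 2006: 6 days at 0.45% → €7808000 × 0.45% × 6/365 = €577.5781
Total = €138811.2658

€138811.27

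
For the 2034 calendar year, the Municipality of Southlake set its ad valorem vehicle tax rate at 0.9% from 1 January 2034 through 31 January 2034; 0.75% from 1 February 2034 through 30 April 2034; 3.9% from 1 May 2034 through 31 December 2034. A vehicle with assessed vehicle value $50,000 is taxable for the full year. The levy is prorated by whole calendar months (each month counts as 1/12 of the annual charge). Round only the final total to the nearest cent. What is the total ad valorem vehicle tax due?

$1,431.25

1 January – 31 January 2034: 1 month at 0.9% → $50,000 × 0.9% × 1/12 = $37.5000
1 February – 30 April 2034: 3 months at 0.75% → $50,000 × 0.75% × 3/12 = $93.7500
1 May – 31 December 2034: 8 months at 3.9% → $50,000 × 3.9% × 8/12 = $1,300.0000
Total = $1,431.2500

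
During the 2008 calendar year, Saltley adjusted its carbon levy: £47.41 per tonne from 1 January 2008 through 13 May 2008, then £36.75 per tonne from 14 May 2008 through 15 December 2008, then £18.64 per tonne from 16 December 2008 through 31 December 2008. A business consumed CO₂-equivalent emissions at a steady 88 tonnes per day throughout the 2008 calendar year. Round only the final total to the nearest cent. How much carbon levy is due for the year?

£1283847.84

1 January – 13 May 2008: 134 days × 88 tonnes/day = 11,792 tonnes at £47.41/tonne → £559058.72
14 May – 15 December 2008: 216 days × 88 tonnes/day = 19,008 tonnes at £36.75/tonne → £698544.00
16 December – 31 December 2008: 16 days × 88 tonnes/day = 1,408 tonnes at £18.64/tonne → £26245.12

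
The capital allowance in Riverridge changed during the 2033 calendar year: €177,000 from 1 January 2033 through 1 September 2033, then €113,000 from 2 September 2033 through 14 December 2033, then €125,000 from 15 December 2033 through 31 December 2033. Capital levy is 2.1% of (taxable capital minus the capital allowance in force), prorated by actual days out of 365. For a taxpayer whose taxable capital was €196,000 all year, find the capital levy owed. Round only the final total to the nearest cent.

€832.81

1 January – 1 September 2033: 244 days, exemption €177,000 → (€196,000 − €177,000) × 2.1% × 244/365 = €266.7288
2 September – 14 December 2033: 104 days, exemption €113,000 → (€196,000 − €113,000) × 2.1% × 104/365 = €496.6356
15 December – 31 December 2033: 17 days, exemption €125,000 → (€196,000 − €125,000) × 2.1% × 17/365 = €69.4438
Total = €832.8082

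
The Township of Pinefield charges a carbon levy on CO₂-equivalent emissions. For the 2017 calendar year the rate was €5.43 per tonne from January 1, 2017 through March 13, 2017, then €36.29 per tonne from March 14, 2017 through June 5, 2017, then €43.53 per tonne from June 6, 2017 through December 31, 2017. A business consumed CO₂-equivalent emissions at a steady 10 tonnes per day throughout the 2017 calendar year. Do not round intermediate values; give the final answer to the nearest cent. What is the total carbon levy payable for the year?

January 1 – March 13, 2017: 72 days × 10 tonnes/day = 720 tonnes at €5.43/tonne → €3909.60
March 14 – June 5, 2017: 84 days × 10 tonnes/day = 840 tonnes at €36.29/tonne → €30483.60
June 6 – December 31, 2017: 209 days × 10 tonnes/day = 2,090 tonnes at €43.53/tonne → €90977.70

€125370.90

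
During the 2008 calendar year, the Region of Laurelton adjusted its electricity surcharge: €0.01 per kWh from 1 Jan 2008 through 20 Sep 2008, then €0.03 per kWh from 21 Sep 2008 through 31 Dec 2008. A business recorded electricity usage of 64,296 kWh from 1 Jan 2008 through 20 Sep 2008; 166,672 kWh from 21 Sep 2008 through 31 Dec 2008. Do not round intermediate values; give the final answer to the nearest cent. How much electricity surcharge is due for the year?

€5,643.12

1 Jan – 20 Sep 2008: 64,296 kWh at €0.01/kWh → €642.96
21 Sep – 31 Dec 2008: 166,672 kWh at €0.03/kWh → €5,000.16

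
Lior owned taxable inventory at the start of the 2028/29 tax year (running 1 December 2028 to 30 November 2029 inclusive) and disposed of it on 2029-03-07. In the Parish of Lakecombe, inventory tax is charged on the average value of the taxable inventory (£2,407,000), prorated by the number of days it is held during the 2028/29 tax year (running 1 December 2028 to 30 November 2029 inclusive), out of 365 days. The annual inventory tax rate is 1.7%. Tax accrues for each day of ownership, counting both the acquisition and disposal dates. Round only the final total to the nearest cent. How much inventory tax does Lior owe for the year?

£10,874.36

Days held (2028-12-01 to 2029-03-07): 97 out of 365
Tax = £2,407,000 × 1.7% × 97/365 = £10,874.3644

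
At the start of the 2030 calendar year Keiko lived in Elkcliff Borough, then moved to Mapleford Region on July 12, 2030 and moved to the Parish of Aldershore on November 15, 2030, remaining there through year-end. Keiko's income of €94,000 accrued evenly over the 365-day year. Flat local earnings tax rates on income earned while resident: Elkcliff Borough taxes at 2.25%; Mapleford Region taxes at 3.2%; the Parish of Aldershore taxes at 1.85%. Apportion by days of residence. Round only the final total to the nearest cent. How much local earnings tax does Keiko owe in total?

€2,374.85

Elkcliff Borough, January 1 – July 11, 2030: 192 days → €94,000 × 2.25% × 192/365 = €1,112.5479
Mapleford Region, July 12 – November 14, 2030: 126 days → €94,000 × 3.2% × 126/365 = €1,038.3781
The Parish of Aldershore, November 15 – December 31, 2030: 47 days → €94,000 × 1.85% × 47/365 = €223.9260
Total = €2,374.8521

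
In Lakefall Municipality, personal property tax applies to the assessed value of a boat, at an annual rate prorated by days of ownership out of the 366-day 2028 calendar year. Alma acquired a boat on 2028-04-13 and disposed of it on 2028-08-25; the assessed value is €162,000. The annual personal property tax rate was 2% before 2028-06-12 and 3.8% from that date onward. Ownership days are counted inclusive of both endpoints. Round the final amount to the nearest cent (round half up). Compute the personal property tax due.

2028-04-13 to 2028-06-11: 60 days at 2% → €162,000 × 2% × 60/366 = €531.1475
2028-06-12 to 2028-08-25: 75 days at 3.8% → €162,000 × 3.8% × 75/366 = €1,261.4754
Total = €1,792.6230

€1,792.62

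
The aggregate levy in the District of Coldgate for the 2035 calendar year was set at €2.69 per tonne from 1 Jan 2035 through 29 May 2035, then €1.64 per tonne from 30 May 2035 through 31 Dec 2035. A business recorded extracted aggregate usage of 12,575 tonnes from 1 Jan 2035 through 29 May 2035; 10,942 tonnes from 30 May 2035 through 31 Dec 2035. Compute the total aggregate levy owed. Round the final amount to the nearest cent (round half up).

1 Jan – 29 May 2035: 12,575 tonnes at €2.69/tonne → €33,826.75
30 May – 31 Dec 2035: 10,942 tonnes at €1.64/tonne → €17,944.88

€51,771.63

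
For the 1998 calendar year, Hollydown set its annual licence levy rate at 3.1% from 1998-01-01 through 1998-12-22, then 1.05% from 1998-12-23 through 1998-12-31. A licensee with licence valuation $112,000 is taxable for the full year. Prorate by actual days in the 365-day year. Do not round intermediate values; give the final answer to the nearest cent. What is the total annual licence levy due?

1998-01-01 to 1998-12-22: 356 days at 3.1% → $112,000 × 3.1% × 356/365 = $3,386.3890
1998-12-23 to 1998-12-31: 9 days at 1.05% → $112,000 × 1.05% × 9/365 = $28.9973
Total = $3,415.3863

$3,415.39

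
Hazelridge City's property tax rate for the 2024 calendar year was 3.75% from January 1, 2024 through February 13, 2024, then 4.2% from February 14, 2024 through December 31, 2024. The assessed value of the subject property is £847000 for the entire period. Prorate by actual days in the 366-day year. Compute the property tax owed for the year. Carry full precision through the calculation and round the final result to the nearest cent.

£35115.79

January 1 – February 13, 2024: 44 days at 3.75% → £847000 × 3.75% × 44/366 = £3818.4426
February 14 – December 31, 2024: 322 days at 4.2% → £847000 × 4.2% × 322/366 = £31297.3443
Total = £35115.7869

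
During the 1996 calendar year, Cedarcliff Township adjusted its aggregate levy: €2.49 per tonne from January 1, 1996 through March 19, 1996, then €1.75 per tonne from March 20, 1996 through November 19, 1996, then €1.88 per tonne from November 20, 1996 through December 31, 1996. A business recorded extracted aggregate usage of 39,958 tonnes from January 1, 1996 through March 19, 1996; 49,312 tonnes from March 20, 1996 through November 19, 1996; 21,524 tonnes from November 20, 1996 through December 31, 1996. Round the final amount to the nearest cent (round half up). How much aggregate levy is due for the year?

January 1 – March 19, 1996: 39,958 tonnes at €2.49/tonne → €99,495.42
March 20 – November 19, 1996: 49,312 tonnes at €1.75/tonne → €86,296.00
November 20 – December 31, 1996: 21,524 tonnes at €1.88/tonne → €40,465.12

€226,256.54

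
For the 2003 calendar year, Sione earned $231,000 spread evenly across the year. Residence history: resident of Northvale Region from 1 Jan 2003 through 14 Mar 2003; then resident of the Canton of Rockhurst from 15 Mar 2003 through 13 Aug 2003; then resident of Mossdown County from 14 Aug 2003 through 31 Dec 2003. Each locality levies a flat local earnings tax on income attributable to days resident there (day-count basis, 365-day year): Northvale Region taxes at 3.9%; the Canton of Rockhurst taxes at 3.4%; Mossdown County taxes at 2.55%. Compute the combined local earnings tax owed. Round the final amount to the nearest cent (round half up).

$7,331.88

Northvale Region, 1 Jan – 14 Mar 2003: 73 days → $231,000 × 3.9% × 73/365 = $1,801.8000
The Canton of Rockhurst, 15 Mar – 13 Aug 2003: 152 days → $231,000 × 3.4% × 152/365 = $3,270.7068
Mossdown County, 14 Aug – 31 Dec 2003: 140 days → $231,000 × 2.55% × 140/365 = $2,259.3699
Total = $7,331.8767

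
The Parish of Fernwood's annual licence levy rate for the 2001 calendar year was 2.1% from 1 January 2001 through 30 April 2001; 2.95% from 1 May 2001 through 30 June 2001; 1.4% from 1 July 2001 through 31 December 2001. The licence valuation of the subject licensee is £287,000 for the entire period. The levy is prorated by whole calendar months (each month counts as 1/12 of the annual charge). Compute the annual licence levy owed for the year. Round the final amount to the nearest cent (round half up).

1 January – 30 April 2001: 4 months at 2.1% → £287,000 × 2.1% × 4/12 = £2,009.0000
1 May – 30 June 2001: 2 months at 2.95% → £287,000 × 2.95% × 2/12 = £1,411.0833
1 July – 31 December 2001: 6 months at 1.4% → £287,000 × 1.4% × 6/12 = £2,009.0000
Total = £5,429.0833

£5,429.08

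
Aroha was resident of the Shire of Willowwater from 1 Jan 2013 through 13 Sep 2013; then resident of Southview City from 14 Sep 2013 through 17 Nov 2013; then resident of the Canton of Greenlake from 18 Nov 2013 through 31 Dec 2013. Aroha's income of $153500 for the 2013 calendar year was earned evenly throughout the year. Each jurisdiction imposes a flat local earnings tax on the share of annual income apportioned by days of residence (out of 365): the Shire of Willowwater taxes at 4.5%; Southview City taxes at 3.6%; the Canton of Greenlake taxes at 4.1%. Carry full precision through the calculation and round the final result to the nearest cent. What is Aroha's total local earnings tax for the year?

$6587.46

The Shire of Willowwater, 1 Jan – 13 Sep 2013: 256 days → $153500 × 4.5% × 256/365 = $4844.7123
Southview City, 14 Sep – 17 Nov 2013: 65 days → $153500 × 3.6% × 65/365 = $984.0822
The Canton of Greenlake, 18 Nov – 31 Dec 2013: 44 days → $153500 × 4.1% × 44/365 = $758.6685
Total = $6587.4630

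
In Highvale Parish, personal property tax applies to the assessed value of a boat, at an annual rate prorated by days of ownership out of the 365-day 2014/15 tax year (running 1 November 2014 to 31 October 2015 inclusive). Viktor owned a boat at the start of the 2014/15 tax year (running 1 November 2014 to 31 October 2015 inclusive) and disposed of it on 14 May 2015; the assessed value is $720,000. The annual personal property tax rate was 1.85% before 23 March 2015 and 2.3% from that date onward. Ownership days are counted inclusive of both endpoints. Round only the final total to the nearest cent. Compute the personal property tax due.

1 November 2014 – 22 March 2015: 142 days at 1.85% → $720,000 × 1.85% × 142/365 = $5,182.0274
23 March – 14 May 2015: 53 days at 2.3% → $720,000 × 2.3% × 53/365 = $2,404.6027
Total = $7,586.6301

$7,586.63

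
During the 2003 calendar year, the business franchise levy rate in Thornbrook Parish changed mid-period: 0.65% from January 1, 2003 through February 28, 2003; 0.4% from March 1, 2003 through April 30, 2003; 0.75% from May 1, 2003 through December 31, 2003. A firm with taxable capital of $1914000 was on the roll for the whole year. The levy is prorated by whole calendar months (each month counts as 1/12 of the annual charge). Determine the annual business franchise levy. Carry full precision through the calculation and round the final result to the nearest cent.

January 1 – February 28, 2003: 2 months at 0.65% → $1914000 × 0.65% × 2/12 = $2073.5000
March 1 – April 30, 2003: 2 months at 0.4% → $1914000 × 0.4% × 2/12 = $1276.0000
May 1 – December 31, 2003: 8 months at 0.75% → $1914000 × 0.75% × 8/12 = $9570.0000
Total = $12919.5000

$12919.50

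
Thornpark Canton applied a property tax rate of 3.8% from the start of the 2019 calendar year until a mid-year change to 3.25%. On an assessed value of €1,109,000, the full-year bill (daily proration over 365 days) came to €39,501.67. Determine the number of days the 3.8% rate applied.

207 days

Let d = days at the first rate; then 365 − d days at the second rate.
€1,109,000 × [3.8%·d + 3.25%·(365−d)] / 365 = €39,501.67
Solving gives d = 207, so the new rate took effect on July 27, 2019.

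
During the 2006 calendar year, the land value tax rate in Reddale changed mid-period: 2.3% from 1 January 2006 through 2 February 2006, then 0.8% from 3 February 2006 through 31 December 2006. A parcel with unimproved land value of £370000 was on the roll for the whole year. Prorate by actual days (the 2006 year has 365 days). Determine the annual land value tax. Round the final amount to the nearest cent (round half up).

1 January – 2 February 2006: 33 days at 2.3% → £370000 × 2.3% × 33/365 = £769.3973
3 February – 31 December 2006: 332 days at 0.8% → £370000 × 0.8% × 332/365 = £2692.3836
Total = £3461.7808

£3461.78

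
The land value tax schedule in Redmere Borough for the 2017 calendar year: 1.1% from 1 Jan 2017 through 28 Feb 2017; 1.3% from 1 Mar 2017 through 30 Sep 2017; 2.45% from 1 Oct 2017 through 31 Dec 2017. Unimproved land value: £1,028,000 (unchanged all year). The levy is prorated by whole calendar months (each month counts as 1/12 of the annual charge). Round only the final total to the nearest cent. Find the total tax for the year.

1 Jan – 28 Feb 2017: 2 months at 1.1% → £1,028,000 × 1.1% × 2/12 = £1,884.6667
1 Mar – 30 Sep 2017: 7 months at 1.3% → £1,028,000 × 1.3% × 7/12 = £7,795.6667
1 Oct – 31 Dec 2017: 3 months at 2.45% → £1,028,000 × 2.45% × 3/12 = £6,296.5000
Total = £15,976.8333

£15,976.83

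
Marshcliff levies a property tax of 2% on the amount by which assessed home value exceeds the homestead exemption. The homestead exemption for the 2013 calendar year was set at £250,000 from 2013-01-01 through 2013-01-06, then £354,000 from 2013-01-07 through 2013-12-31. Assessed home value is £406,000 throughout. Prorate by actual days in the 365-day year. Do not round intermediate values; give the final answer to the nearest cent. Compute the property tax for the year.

2013-01-01 to 2013-01-06: 6 days, exemption £250,000 → (£406,000 − £250,000) × 2% × 6/365 = £51.2877
2013-01-07 to 2013-12-31: 359 days, exemption £354,000 → (£406,000 − £354,000) × 2% × 359/365 = £1,022.9041
Total = £1,074.1918

£1,074.19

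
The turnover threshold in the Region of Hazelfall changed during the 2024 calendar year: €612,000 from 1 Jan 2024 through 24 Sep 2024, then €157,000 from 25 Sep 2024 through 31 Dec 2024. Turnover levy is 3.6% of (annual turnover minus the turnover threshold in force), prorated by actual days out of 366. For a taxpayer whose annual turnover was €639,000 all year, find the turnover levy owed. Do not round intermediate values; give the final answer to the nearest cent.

€5,357.90

1 Jan – 24 Sep 2024: 268 days, exemption €612,000 → (€639,000 − €612,000) × 3.6% × 268/366 = €711.7377
25 Sep – 31 Dec 2024: 98 days, exemption €157,000 → (€639,000 − €157,000) × 3.6% × 98/366 = €4,646.1639
Total = €5,357.9016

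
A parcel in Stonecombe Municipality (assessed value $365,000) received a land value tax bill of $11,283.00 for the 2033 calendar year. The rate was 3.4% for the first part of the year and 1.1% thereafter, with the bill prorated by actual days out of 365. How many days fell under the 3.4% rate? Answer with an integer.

316 days

Let d = days at the first rate; then 365 − d days at the second rate.
$365,000 × [3.4%·d + 1.1%·(365−d)] / 365 = $11,283.00
Solving gives d = 316, so the new rate took effect on 13 November 2033.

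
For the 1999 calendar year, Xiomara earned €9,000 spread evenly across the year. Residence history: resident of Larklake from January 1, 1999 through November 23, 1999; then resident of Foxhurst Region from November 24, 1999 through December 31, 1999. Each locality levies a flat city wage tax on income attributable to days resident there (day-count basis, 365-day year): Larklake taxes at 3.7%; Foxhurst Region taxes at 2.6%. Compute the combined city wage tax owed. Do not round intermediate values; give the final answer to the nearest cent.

Larklake, January 1 – November 23, 1999: 327 days → €9,000 × 3.7% × 327/365 = €298.3315
Foxhurst Region, November 24 – December 31, 1999: 38 days → €9,000 × 2.6% × 38/365 = €24.3616
Total = €322.6932

€322.69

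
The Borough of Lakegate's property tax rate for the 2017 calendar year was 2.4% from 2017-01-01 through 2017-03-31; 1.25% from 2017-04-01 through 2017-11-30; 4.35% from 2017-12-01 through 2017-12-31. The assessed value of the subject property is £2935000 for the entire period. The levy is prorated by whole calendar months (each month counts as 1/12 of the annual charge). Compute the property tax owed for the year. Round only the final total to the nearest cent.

2017-01-01 to 2017-03-31: 3 months at 2.4% → £2935000 × 2.4% × 3/12 = £17610.0000
2017-04-01 to 2017-11-30: 8 months at 1.25% → £2935000 × 1.25% × 8/12 = £24458.3333
2017-12-01 to 2017-12-31: 1 month at 4.35% → £2935000 × 4.35% × 1/12 = £10639.3750
Total = £52707.7083

£52707.71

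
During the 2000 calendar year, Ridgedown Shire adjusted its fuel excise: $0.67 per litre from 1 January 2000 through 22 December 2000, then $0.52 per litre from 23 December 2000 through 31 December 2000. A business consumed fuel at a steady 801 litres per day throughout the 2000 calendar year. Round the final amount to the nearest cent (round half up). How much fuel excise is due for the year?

1 January – 22 December 2000: 357 days × 801 litres/day = 285,957 litres at $0.67/litre → $191591.19
23 December – 31 December 2000: 9 days × 801 litres/day = 7,209 litres at $0.52/litre → $3748.68

$195339.87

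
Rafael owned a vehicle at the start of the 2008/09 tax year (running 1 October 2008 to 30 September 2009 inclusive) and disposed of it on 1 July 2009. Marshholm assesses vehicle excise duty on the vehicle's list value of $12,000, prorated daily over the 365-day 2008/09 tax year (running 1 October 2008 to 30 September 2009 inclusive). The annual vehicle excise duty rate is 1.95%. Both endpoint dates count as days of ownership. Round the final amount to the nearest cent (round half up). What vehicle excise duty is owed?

$175.66

Days held (1 October 2008 – 1 July 2009): 274 out of 365
Tax = $12,000 × 1.95% × 274/365 = $175.6603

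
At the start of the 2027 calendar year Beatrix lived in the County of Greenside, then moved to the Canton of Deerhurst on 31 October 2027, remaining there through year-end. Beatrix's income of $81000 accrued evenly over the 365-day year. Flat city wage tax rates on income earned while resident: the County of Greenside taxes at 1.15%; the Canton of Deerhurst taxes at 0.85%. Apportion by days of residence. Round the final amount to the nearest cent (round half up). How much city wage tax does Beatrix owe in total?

The County of Greenside, 1 January – 30 October 2027: 303 days → $81000 × 1.15% × 303/365 = $773.2726
The Canton of Deerhurst, 31 October – 31 December 2027: 62 days → $81000 × 0.85% × 62/365 = $116.9507
Total = $890.2233

$890.22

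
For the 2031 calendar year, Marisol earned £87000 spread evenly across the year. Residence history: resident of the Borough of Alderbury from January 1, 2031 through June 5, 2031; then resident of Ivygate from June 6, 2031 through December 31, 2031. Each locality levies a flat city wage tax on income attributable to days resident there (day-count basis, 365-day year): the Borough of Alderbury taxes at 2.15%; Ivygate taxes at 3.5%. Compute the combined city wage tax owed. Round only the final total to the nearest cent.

£2543.02

The Borough of Alderbury, January 1 – June 5, 2031: 156 days → £87000 × 2.15% × 156/365 = £799.4466
Ivygate, June 6 – December 31, 2031: 209 days → £87000 × 3.5% × 209/365 = £1743.5753
Total = £2543.0219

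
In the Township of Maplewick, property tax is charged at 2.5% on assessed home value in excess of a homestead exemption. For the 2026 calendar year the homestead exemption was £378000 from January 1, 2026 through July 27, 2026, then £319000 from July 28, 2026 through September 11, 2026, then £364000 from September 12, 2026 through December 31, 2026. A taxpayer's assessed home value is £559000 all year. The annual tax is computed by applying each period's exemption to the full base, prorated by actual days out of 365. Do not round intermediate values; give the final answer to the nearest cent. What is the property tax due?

£4817.33

January 1 – July 27, 2026: 208 days, exemption £378000 → (£559000 − £378000) × 2.5% × 208/365 = £2578.6301
July 28 – September 11, 2026: 46 days, exemption £319000 → (£559000 − £319000) × 2.5% × 46/365 = £756.1644
September 12 – December 31, 2026: 111 days, exemption £364000 → (£559000 − £364000) × 2.5% × 111/365 = £1482.5342
Total = £4817.3288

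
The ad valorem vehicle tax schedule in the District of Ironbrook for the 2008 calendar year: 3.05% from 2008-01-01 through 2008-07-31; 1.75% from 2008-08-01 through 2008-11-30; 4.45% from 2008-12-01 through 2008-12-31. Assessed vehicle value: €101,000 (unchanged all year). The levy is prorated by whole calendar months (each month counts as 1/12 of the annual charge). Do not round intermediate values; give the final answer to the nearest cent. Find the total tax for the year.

€2,760.67

2008-01-01 to 2008-07-31: 7 months at 3.05% → €101,000 × 3.05% × 7/12 = €1,796.9583
2008-08-01 to 2008-11-30: 4 months at 1.75% → €101,000 × 1.75% × 4/12 = €589.1667
2008-12-01 to 2008-12-31: 1 month at 4.45% → €101,000 × 4.45% × 1/12 = €374.5417
Total = €2,760.6667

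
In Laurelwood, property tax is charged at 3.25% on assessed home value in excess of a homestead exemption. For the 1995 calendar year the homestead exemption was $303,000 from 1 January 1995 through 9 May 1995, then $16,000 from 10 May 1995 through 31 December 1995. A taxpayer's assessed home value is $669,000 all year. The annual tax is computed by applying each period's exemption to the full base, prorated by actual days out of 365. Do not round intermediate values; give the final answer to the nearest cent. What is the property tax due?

1 January – 9 May 1995: 129 days, exemption $303,000 → ($669,000 − $303,000) × 3.25% × 129/365 = $4,203.9863
10 May – 31 December 1995: 236 days, exemption $16,000 → ($669,000 − $16,000) × 3.25% × 236/365 = $13,721.9452
Total = $17,925.9315

$17,925.93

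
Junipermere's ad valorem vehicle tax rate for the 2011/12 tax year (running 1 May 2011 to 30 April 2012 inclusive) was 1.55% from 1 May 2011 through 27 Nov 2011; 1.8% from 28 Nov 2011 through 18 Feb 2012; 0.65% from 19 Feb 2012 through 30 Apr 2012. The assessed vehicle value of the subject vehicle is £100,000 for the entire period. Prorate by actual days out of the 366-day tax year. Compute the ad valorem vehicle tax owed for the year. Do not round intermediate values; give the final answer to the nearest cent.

£1,429.64

1 May – 27 Nov 2011: 211 days at 1.55% → £100,000 × 1.55% × 211/366 = £893.5792
28 Nov 2011 – 18 Feb 2012: 83 days at 1.8% → £100,000 × 1.8% × 83/366 = £408.1967
19 Feb – 30 Apr 2012: 72 days at 0.65% → £100,000 × 0.65% × 72/366 = £127.8689
Total = £1,429.6448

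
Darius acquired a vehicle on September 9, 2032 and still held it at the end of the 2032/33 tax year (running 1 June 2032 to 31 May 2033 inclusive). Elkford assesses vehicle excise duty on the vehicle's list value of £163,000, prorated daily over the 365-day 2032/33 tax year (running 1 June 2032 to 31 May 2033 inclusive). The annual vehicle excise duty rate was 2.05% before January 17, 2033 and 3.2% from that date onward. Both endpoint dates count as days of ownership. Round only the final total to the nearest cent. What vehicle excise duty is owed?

£3,119.33

September 9, 2032 – January 16, 2033: 130 days at 2.05% → £163,000 × 2.05% × 130/365 = £1,190.1233
January 17 – May 31, 2033: 135 days at 3.2% → £163,000 × 3.2% × 135/365 = £1,929.2055
Total = £3,119.3288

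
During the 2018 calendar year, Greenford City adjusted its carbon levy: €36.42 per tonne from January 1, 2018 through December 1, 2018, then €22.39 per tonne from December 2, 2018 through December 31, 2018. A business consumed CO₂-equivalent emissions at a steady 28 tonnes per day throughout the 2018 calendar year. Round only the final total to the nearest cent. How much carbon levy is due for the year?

€360427.20

January 1 – December 1, 2018: 335 days × 28 tonnes/day = 9,380 tonnes at €36.42/tonne → €341619.60
December 2 – December 31, 2018: 30 days × 28 tonnes/day = 840 tonnes at €22.39/tonne → €18807.60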